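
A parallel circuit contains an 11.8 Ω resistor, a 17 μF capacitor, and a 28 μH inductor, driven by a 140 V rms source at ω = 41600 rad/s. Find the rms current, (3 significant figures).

X_L = ωL = 1.16 Ω
X_C = 1/(ωC) = 1.41 Ω
Parallel: admittances add. Y = 1/R + 1/(jωL) + jωC
Y = (0.0847 − j0.151) S
|Y| = 0.173 S → |Z| = 1/|Y| = 5.77 Ω, ∠Z = −∠Y = 60.7°
I = V/|Z| = 140/5.77 = 24.3 A

24.3 A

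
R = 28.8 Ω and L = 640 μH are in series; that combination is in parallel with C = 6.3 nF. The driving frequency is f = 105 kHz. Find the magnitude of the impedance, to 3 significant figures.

554 Ω

ω = 2πf = 659700 rad/s
X_L = ωL = 422 Ω
X_C = 1/(ωC) = 241 Ω
Branch 1 (R+jX_L): Z₁ = 28.8 + j422 Ω, |Z₁| = 423 Ω
Branch 2 (−jX_C): Z₂ = −j241 Ω
Parallel: Z = Z₁Z₂/(Z₁+Z₂), |Z| = 554 Ω, ∠Z = -84.9°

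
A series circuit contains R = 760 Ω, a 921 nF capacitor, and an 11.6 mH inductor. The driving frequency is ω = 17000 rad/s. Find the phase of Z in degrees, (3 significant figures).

9.95°

X_L = ωL = 197 Ω
X_C = 1/(ωC) = 63.9 Ω
Net reactance X = X_L − X_C = 133 Ω
Z = 760 + j133 Ω
|Z| = √(760² + 133²) = 772 Ω
∠Z = arctan(133/760) = 9.95°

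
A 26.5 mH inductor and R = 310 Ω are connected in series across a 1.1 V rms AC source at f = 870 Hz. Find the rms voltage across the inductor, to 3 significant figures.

ω = 2πf = 5466 rad/s
X_L = ωL = 145 Ω
Z = 310 + j145 Ω
|Z| = √(310² + 145²) = 342 Ω
I = V/|Z| = 3.21 mA
V_L = I·|Z_L| = 0.00321 × 145 = 0.466 V

0.466 V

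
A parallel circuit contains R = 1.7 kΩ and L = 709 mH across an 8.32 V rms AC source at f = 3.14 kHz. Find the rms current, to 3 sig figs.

ω = 2πf = 19730 rad/s
X_L = ωL = 14000 Ω
Parallel: admittances add. Y = 1/R + 1/(jωL)
Y = (0.000588 − j7.15e-05) S
|Y| = 0.000593 S → |Z| = 1/|Y| = 1690 Ω, ∠Z = −∠Y = 6.93°
I = V/|Z| = 8.32/1690 = 4.93 mA

4.93 mA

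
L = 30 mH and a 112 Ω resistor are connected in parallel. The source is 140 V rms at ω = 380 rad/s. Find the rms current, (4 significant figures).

X_L = ωL = 11.40 Ω
Parallel: admittances add. Y = 1/R + 1/(jωL)
Y = (0.008929 − j0.08772) S
|Y| = 0.08817 S → |Z| = 1/|Y| = 11.34 Ω, ∠Z = −∠Y = 84.19°
I = V/|Z| = 140/11.34 = 12.34 A

12.34 A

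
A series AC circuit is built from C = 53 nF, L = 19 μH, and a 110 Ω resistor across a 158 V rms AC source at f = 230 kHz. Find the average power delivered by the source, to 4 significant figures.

ω = 2πf = 1.445e+06 rad/s
X_L = ωL = 27.46 Ω
X_C = 1/(ωC) = 13.06 Ω
Net reactance X = X_L − X_C = 14.40 Ω
Z = 110.0 + j14.40 Ω
|Z| = √(110.0² + 14.40²) = 110.9 Ω
∠Z = arctan(14.40/110.0) = 7.459°
I = V/|Z| = 1.424 A
P = VI cos φ = 158 × 1.424 × cos(7.459°) = 223.1 W

223.1 W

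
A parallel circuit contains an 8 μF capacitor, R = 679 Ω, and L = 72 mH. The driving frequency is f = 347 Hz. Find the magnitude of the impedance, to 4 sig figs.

ω = 2πf = 2180 rad/s
X_L = ωL = 157.0 Ω
X_C = 1/(ωC) = 57.33 Ω
Parallel: admittances add. Y = 1/R + 1/(jωL) + jωC
Y = (0.001473 + j0.01107) S
|Y| = 0.01117 S → |Z| = 1/|Y| = 89.53 Ω, ∠Z = −∠Y = -82.42°

89.53 Ω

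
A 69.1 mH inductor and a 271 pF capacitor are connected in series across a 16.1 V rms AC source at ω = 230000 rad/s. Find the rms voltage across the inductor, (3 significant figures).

X_L = ωL = 15900 Ω
X_C = 1/(ωC) = 16000 Ω
Net reactance X = X_L − X_C = -151 Ω
Z = − j151 Ω
|Z| = √(0² + 151²) = 151 Ω
I = V/|Z| = 107 mA
V_L = I·|Z_L| = 0.107 × 15900 = 1700 V

1700 V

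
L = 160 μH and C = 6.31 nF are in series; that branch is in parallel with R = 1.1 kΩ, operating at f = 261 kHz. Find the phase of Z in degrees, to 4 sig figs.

ω = 2πf = 1.64e+06 rad/s
X_L = ωL = 262.4 Ω
X_C = 1/(ωC) = 96.64 Ω
Branch 1: Z₁ = R = 1100 Ω
Branch 2 (series LC): Z₂ = j(X_L − X_C) = j165.7 Ω
Parallel: Z = Z₁Z₂/(Z₁+Z₂), |Z| = 163.9 Ω, ∠Z = 81.43°

81.43°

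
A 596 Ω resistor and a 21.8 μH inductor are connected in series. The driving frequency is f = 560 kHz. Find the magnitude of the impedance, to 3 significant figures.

601 Ω

ω = 2πf = 3.519e+06 rad/s
X_L = ωL = 76.7 Ω
Z = 596 + j76.7 Ω
|Z| = √(596² + 76.7²) = 601 Ω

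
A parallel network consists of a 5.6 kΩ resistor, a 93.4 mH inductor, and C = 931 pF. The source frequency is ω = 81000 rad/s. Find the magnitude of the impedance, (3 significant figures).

5340 Ω

X_L = ωL = 7570 Ω
X_C = 1/(ωC) = 13300 Ω
Parallel: admittances add. Y = 1/R + 1/(jωL) + jωC
Y = (0.000179 − j5.68e-05) S
|Y| = 0.000187 S → |Z| = 1/|Y| = 5340 Ω, ∠Z = −∠Y = 17.6°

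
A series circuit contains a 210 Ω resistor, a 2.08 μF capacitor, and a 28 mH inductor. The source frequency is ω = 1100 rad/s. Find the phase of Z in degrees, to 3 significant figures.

X_L = ωL = 30.8 Ω
X_C = 1/(ωC) = 437 Ω
Net reactance X = X_L − X_C = -406 Ω
Z = 210 − j406 Ω
|Z| = √(210² + 406²) = 457 Ω
∠Z = arctan(-406/210) = -62.7°

-62.7°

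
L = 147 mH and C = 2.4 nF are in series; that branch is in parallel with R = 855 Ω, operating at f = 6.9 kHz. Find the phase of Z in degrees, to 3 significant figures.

-14.8°

ω = 2πf = 43350 rad/s
X_L = ωL = 6370 Ω
X_C = 1/(ωC) = 9610 Ω
Branch 1: Z₁ = R = 855 Ω
Branch 2 (series LC): Z₂ = j(X_L − X_C) = −j3240 Ω
Parallel: Z = Z₁Z₂/(Z₁+Z₂), |Z| = 827 Ω, ∠Z = -14.8°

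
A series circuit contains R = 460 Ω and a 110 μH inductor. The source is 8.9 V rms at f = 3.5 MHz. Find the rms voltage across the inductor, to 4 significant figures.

8.743 V

ω = 2πf = 2.199e+07 rad/s
X_L = ωL = 2419 Ω
Z = 460.0 + j2419 Ω
|Z| = √(460.0² + 2419²) = 2462 Ω
I = V/|Z| = 3.614 mA
V_L = I·|Z_L| = 0.003614 × 2419 = 8.743 V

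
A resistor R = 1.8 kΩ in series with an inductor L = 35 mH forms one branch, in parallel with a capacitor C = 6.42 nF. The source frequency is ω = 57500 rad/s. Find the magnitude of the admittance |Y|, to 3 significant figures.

264 μS

X_L = ωL = 2010 Ω
X_C = 1/(ωC) = 2710 Ω
Branch 1 (R+jX_L): Z₁ = 1800 + j2010 Ω, |Z₁| = 2700 Ω
Branch 2 (−jX_C): Z₂ = −j2710 Ω
Parallel: Z = Z₁Z₂/(Z₁+Z₂), |Z| = 3790 Ω, ∠Z = -20.7°
|Y| = 1/|Z| = 264 μS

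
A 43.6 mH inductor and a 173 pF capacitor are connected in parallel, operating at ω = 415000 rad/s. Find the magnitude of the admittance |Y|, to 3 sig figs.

16.5 μS

X_L = ωL = 18100 Ω
X_C = 1/(ωC) = 13900 Ω
Parallel: admittances add. Y = 1/(jωL) + jωC
Y = (0 + j1.65e-05) S
|Y| = 1.65e-05 S → |Z| = 1/|Y| = 60500 Ω, ∠Z = −∠Y = -90.0°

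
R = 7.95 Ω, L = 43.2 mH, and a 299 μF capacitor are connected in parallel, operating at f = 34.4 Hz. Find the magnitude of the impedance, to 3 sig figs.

ω = 2πf = 216.1 rad/s
X_L = ωL = 9.34 Ω
X_C = 1/(ωC) = 15.5 Ω
Parallel: admittances add. Y = 1/R + 1/(jωL) + jωC
Y = (0.126 − j0.0425) S
|Y| = 0.133 S → |Z| = 1/|Y| = 7.53 Ω, ∠Z = −∠Y = 18.7°

7.53 Ω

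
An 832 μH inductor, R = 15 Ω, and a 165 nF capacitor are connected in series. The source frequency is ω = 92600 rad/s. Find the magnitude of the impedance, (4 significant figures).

X_L = ωL = 77.04 Ω
X_C = 1/(ωC) = 65.45 Ω
Net reactance X = X_L − X_C = 11.59 Ω
Z = 15.00 + j11.59 Ω
|Z| = √(15.00² + 11.59²) = 18.96 Ω

18.96 Ω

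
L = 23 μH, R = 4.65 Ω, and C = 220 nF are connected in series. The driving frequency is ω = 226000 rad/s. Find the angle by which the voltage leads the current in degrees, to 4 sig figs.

-72.68°

X_L = ωL = 5.198 Ω
X_C = 1/(ωC) = 20.11 Ω
Net reactance X = X_L − X_C = -14.91 Ω
Z = 4.650 − j14.91 Ω
|Z| = √(4.650² + 14.91²) = 15.62 Ω
∠Z = arctan(-14.91/4.650) = -72.68°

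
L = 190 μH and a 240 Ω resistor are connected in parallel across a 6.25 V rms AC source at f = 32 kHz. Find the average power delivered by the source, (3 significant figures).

163 mW

ω = 2πf = 201100 rad/s
X_L = ωL = 38.2 Ω
Parallel: admittances add. Y = 1/R + 1/(jωL)
Y = (0.00417 − j0.0262) S
|Y| = 0.0265 S → |Z| = 1/|Y| = 37.7 Ω, ∠Z = −∠Y = 81.0°
I = V/|Z| = 166 mA
P = VI cos φ = 6.25 × 0.166 × cos(81.0°) = 163 mW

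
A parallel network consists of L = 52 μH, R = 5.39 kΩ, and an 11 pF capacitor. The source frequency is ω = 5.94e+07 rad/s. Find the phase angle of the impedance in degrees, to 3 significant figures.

-60.6°

X_L = ωL = 3090 Ω
X_C = 1/(ωC) = 1530 Ω
Parallel: admittances add. Y = 1/R + 1/(jωL) + jωC
Y = (0.000186 + j0.000330) S
|Y| = 0.000378 S → |Z| = 1/|Y| = 2640 Ω, ∠Z = −∠Y = -60.6°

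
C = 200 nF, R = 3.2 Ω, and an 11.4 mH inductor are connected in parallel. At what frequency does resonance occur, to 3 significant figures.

3.33 kHz

ω₀ = 1/√(LC) = 1/√(0.0114 × 2e-07) = 20940 rad/s
f₀ = ω₀/(2π) = 3.33 kHz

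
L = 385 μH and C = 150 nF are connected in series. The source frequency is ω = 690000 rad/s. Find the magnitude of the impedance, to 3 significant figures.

256 Ω

X_L = ωL = 266 Ω
X_C = 1/(ωC) = 9.66 Ω
Net reactance X = X_L − X_C = 256 Ω
Z = j256 Ω
|Z| = √(0² + 256²) = 256 Ω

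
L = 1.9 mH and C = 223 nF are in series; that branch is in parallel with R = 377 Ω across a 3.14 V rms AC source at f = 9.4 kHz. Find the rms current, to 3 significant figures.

ω = 2πf = 59060 rad/s
X_L = ωL = 112 Ω
X_C = 1/(ωC) = 75.9 Ω
Branch 1: Z₁ = R = 377 Ω
Branch 2 (series LC): Z₂ = j(X_L − X_C) = j36.3 Ω
Parallel: Z = Z₁Z₂/(Z₁+Z₂), |Z| = 36.1 Ω, ∠Z = 84.5°
I = V/|Z| = 3.14/36.1 = 86.9 mA

86.9 mA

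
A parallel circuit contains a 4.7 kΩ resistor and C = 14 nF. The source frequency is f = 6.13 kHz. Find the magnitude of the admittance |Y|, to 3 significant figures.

580 μS

ω = 2πf = 38520 rad/s
X_C = 1/(ωC) = 1850 Ω
Parallel: admittances add. Y = 1/R + jωC
Y = (0.000213 + j0.000539) S
|Y| = 0.000580 S → |Z| = 1/|Y| = 1730 Ω, ∠Z = −∠Y = -68.5°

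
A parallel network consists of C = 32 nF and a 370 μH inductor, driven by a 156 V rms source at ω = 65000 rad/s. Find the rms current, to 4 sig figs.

6.162 A

X_L = ωL = 24.05 Ω
X_C = 1/(ωC) = 480.8 Ω
Parallel: admittances add. Y = 1/(jωL) + jωC
Y = (0 − j0.03950) S
|Y| = 0.03950 S → |Z| = 1/|Y| = 25.32 Ω, ∠Z = −∠Y = 90.00°
I = V/|Z| = 156/25.32 = 6.162 A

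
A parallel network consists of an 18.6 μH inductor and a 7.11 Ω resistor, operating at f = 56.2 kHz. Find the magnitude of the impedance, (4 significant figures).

ω = 2πf = 353100 rad/s
X_L = ωL = 6.568 Ω
Parallel: admittances add. Y = 1/R + 1/(jωL)
Y = (0.1406 − j0.1523) S
|Y| = 0.2073 S → |Z| = 1/|Y| = 4.824 Ω, ∠Z = −∠Y = 47.27°

4.824 Ω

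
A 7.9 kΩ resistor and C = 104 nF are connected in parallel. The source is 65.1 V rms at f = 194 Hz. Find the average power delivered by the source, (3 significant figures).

536 mW

ω = 2πf = 1219 rad/s
X_C = 1/(ωC) = 7890 Ω
Parallel: admittances add. Y = 1/R + jωC
Y = (0.000127 + j0.000127) S
|Y| = 0.000179 S → |Z| = 1/|Y| = 5580 Ω, ∠Z = −∠Y = -45.0°
I = V/|Z| = 11.7 mA
P = VI cos φ = 65.1 × 0.0117 × cos(-45.0°) = 536 mW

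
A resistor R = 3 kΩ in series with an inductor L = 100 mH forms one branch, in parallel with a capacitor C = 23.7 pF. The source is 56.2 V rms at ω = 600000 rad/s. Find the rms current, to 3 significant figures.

X_L = ωL = 60000 Ω
X_C = 1/(ωC) = 70300 Ω
Branch 1 (R+jX_L): Z₁ = 3000 + j60000 Ω, |Z₁| = 60100 Ω
Branch 2 (−jX_C): Z₂ = −j70300 Ω
Parallel: Z = Z₁Z₂/(Z₁+Z₂), |Z| = 393000 Ω, ∠Z = 70.9°
I = V/|Z| = 56.2/393000 = 143 μA

143 μA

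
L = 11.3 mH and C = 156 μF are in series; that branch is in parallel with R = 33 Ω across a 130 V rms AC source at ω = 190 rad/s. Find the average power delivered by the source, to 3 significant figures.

512 W

X_L = ωL = 2.15 Ω
X_C = 1/(ωC) = 33.7 Ω
Branch 1: Z₁ = R = 33.0 Ω
Branch 2 (series LC): Z₂ = j(X_L − X_C) = −j31.6 Ω
Parallel: Z = Z₁Z₂/(Z₁+Z₂), |Z| = 22.8 Ω, ∠Z = -46.2°
I = V/|Z| = 5.70 A
P = VI cos φ = 130 × 5.70 × cos(-46.2°) = 512 W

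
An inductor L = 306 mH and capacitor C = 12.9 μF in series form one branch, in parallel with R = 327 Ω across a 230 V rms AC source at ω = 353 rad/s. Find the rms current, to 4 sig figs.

X_L = ωL = 108.0 Ω
X_C = 1/(ωC) = 219.6 Ω
Branch 1: Z₁ = R = 327.0 Ω
Branch 2 (series LC): Z₂ = j(X_L − X_C) = −j111.6 Ω
Parallel: Z = Z₁Z₂/(Z₁+Z₂), |Z| = 105.6 Ω, ∠Z = -71.16°
I = V/|Z| = 230/105.6 = 2.178 A

2.178 A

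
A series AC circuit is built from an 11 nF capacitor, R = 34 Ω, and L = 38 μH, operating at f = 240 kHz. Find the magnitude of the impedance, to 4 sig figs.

ω = 2πf = 1.508e+06 rad/s
X_L = ωL = 57.30 Ω
X_C = 1/(ωC) = 60.29 Ω
Net reactance X = X_L − X_C = -2.983 Ω
Z = 34.00 − j2.983 Ω
|Z| = √(34.00² + 2.983²) = 34.13 Ω

34.13 Ω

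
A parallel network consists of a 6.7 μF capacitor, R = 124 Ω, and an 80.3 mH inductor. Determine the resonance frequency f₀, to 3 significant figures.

ω₀ = 1/√(LC) = 1/√(0.0803 × 6.7e-06) = 1363 rad/s
f₀ = ω₀/(2π) = 217 Hz

217 Hz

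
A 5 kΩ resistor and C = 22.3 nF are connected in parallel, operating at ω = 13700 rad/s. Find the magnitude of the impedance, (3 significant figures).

X_C = 1/(ωC) = 3270 Ω
Parallel: admittances add. Y = 1/R + jωC
Y = (0.000200 + j0.000306) S
|Y| = 0.000365 S → |Z| = 1/|Y| = 2740 Ω, ∠Z = −∠Y = -56.8°

2740 Ω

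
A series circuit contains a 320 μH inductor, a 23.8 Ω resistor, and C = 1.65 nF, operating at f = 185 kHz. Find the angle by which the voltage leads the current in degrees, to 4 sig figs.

-80.95°

ω = 2πf = 1.162e+06 rad/s
X_L = ωL = 372.0 Ω
X_C = 1/(ωC) = 521.4 Ω
Net reactance X = X_L − X_C = -149.4 Ω
Z = 23.80 − j149.4 Ω
|Z| = √(23.80² + 149.4²) = 151.3 Ω
∠Z = arctan(-149.4/23.80) = -80.95°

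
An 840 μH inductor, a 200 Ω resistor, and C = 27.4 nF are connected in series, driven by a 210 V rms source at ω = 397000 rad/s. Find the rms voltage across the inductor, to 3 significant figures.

223 V

X_L = ωL = 333 Ω
X_C = 1/(ωC) = 91.9 Ω
Net reactance X = X_L − X_C = 242 Ω
Z = 200 + j242 Ω
|Z| = √(200² + 242²) = 314 Ω
I = V/|Z| = 670 mA
V_L = I·|Z_L| = 0.670 × 333 = 223 V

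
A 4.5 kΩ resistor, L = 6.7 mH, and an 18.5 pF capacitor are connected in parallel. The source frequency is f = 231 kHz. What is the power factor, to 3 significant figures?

ω = 2πf = 1.451e+06 rad/s
X_L = ωL = 9720 Ω
X_C = 1/(ωC) = 37200 Ω
Parallel: admittances add. Y = 1/R + 1/(jωL) + jωC
Y = (0.000222 − j7.6e-05) S
|Y| = 0.000235 S → |Z| = 1/|Y| = 4260 Ω, ∠Z = −∠Y = 18.9°
cos φ = cos(18.9°) = 0.946

0.946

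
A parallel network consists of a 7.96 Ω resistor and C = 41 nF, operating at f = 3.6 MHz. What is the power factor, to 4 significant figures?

0.1342

ω = 2πf = 2.262e+07 rad/s
X_C = 1/(ωC) = 1.078 Ω
Parallel: admittances add. Y = 1/R + jωC
Y = (0.1256 + j0.9274) S
|Y| = 0.9359 S → |Z| = 1/|Y| = 1.069 Ω, ∠Z = −∠Y = -82.29°
cos φ = cos(-82.29°) = 0.1342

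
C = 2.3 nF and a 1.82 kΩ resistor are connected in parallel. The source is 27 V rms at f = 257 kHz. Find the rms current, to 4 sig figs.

ω = 2πf = 1.615e+06 rad/s
X_C = 1/(ωC) = 269.3 Ω
Parallel: admittances add. Y = 1/R + jωC
Y = (0.0005495 + j0.003714) S
|Y| = 0.003754 S → |Z| = 1/|Y| = 266.4 Ω, ∠Z = −∠Y = -81.58°
I = V/|Z| = 27/266.4 = 101.4 mA

101.4 mA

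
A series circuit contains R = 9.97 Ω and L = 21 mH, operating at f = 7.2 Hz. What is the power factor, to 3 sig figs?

0.995

ω = 2πf = 45.24 rad/s
X_L = ωL = 0.950 Ω
Z = 9.97 + j0.950 Ω
|Z| = √(9.97² + 0.950²) = 10.0 Ω
∠Z = arctan(0.950/9.97) = 5.44°
cos φ = cos(5.44°) = 0.995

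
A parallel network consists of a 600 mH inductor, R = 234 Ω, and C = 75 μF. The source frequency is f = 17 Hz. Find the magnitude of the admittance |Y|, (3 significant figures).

ω = 2πf = 106.8 rad/s
X_L = ωL = 64.1 Ω
X_C = 1/(ωC) = 125 Ω
Parallel: admittances add. Y = 1/R + 1/(jωL) + jωC
Y = (0.00427 − j0.00759) S
|Y| = 0.00871 S → |Z| = 1/|Y| = 115 Ω, ∠Z = −∠Y = 60.6°

8.71 mS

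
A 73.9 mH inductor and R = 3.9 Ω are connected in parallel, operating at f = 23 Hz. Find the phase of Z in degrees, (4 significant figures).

ω = 2πf = 144.5 rad/s
X_L = ωL = 10.68 Ω
Parallel: admittances add. Y = 1/R + 1/(jωL)
Y = (0.2564 − j0.09364) S
|Y| = 0.2730 S → |Z| = 1/|Y| = 3.663 Ω, ∠Z = −∠Y = 20.06°

20.06°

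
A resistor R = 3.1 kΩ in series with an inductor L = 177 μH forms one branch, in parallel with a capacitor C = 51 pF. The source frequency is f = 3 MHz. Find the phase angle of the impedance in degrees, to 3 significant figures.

-79.4°

ω = 2πf = 1.885e+07 rad/s
X_L = ωL = 3340 Ω
X_C = 1/(ωC) = 1040 Ω
Branch 1 (R+jX_L): Z₁ = 3100 + j3340 Ω, |Z₁| = 4550 Ω
Branch 2 (−jX_C): Z₂ = −j1040 Ω
Parallel: Z = Z₁Z₂/(Z₁+Z₂), |Z| = 1230 Ω, ∠Z = -79.4°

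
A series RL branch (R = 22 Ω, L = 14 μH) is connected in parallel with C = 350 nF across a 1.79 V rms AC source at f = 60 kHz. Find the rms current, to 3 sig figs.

231 mA

ω = 2πf = 377000 rad/s
X_L = ωL = 5.28 Ω
X_C = 1/(ωC) = 7.58 Ω
Branch 1 (R+jX_L): Z₁ = 22.0 + j5.28 Ω, |Z₁| = 22.6 Ω
Branch 2 (−jX_C): Z₂ = −j7.58 Ω
Parallel: Z = Z₁Z₂/(Z₁+Z₂), |Z| = 7.75 Ω, ∠Z = -70.5°
I = V/|Z| = 1.79/7.75 = 231 mA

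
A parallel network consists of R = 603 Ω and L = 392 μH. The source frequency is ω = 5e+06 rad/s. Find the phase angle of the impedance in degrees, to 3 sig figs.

17.1°

X_L = ωL = 1960 Ω
Parallel: admittances add. Y = 1/R + 1/(jωL)
Y = (0.00166 − j0.000510) S
|Y| = 0.00174 S → |Z| = 1/|Y| = 576 Ω, ∠Z = −∠Y = 17.1°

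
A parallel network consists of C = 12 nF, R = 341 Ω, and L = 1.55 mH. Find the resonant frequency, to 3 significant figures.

36.9 kHz

ω₀ = 1/√(LC) = 1/√(0.00155 × 1.2e-08) = 231900 rad/s
f₀ = ω₀/(2π) = 36.9 kHz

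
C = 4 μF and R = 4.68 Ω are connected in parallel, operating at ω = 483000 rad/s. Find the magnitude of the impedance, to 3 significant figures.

X_C = 1/(ωC) = 0.518 Ω
Parallel: admittances add. Y = 1/R + jωC
Y = (0.214 + j1.93) S
|Y| = 1.94 S → |Z| = 1/|Y| = 0.514 Ω, ∠Z = −∠Y = -83.7°

0.514 Ω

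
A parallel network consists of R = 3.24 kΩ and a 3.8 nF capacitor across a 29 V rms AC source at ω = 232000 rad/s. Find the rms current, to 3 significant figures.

X_C = 1/(ωC) = 1130 Ω
Parallel: admittances add. Y = 1/R + jωC
Y = (0.000309 + j0.000882) S
|Y| = 0.000934 S → |Z| = 1/|Y| = 1070 Ω, ∠Z = −∠Y = -70.7°
I = V/|Z| = 29/1070 = 27.1 mA

27.1 mA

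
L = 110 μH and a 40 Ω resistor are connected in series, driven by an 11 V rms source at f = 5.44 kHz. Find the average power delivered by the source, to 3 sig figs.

3.00 W

ω = 2πf = 34180 rad/s
X_L = ωL = 3.76 Ω
Z = 40.0 + j3.76 Ω
|Z| = √(40.0² + 3.76²) = 40.2 Ω
∠Z = arctan(3.76/40.0) = 5.37°
I = V/|Z| = 274 mA
P = VI cos φ = 11 × 0.274 × cos(5.37°) = 3.00 W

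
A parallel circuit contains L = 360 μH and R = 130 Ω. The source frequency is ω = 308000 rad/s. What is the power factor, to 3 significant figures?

0.649

X_L = ωL = 111 Ω
Parallel: admittances add. Y = 1/R + 1/(jωL)
Y = (0.00769 − j0.00902) S
|Y| = 0.0119 S → |Z| = 1/|Y| = 84.4 Ω, ∠Z = −∠Y = 49.5°
cos φ = cos(49.5°) = 0.649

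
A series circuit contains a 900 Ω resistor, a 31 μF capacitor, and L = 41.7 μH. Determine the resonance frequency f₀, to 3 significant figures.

4.43 kHz

ω₀ = 1/√(LC) = 1/√(4.17e-05 × 3.1e-05) = 27810 rad/s
f₀ = ω₀/(2π) = 4.43 kHz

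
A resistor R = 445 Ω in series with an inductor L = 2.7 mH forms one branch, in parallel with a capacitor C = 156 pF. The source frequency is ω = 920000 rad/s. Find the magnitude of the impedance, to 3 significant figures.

X_L = ωL = 2480 Ω
X_C = 1/(ωC) = 6970 Ω
Branch 1 (R+jX_L): Z₁ = 445 + j2480 Ω, |Z₁| = 2520 Ω
Branch 2 (−jX_C): Z₂ = −j6970 Ω
Parallel: Z = Z₁Z₂/(Z₁+Z₂), |Z| = 3900 Ω, ∠Z = 74.2°

3900 Ω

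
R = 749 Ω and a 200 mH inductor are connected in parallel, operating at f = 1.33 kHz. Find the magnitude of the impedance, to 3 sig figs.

684 Ω

ω = 2πf = 8357 rad/s
X_L = ωL = 1670 Ω
Parallel: admittances add. Y = 1/R + 1/(jωL)
Y = (0.00134 − j0.000598) S
|Y| = 0.00146 S → |Z| = 1/|Y| = 684 Ω, ∠Z = −∠Y = 24.1°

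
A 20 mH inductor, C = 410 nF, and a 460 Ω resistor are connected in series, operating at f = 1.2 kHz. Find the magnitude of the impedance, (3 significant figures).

ω = 2πf = 7540 rad/s
X_L = ωL = 151 Ω
X_C = 1/(ωC) = 323 Ω
Net reactance X = X_L − X_C = -173 Ω
Z = 460 − j173 Ω
|Z| = √(460² + 173²) = 491 Ω

491 Ω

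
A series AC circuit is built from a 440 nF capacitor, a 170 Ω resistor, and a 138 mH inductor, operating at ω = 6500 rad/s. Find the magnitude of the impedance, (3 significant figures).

X_L = ωL = 897 Ω
X_C = 1/(ωC) = 350 Ω
Net reactance X = X_L − X_C = 547 Ω
Z = 170 + j547 Ω
|Z| = √(170² + 547²) = 573 Ω

573 Ω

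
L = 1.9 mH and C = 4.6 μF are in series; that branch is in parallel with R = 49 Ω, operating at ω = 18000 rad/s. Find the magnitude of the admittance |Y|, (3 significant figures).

49.6 mS

X_L = ωL = 34.2 Ω
X_C = 1/(ωC) = 12.1 Ω
Branch 1: Z₁ = R = 49.0 Ω
Branch 2 (series LC): Z₂ = j(X_L − X_C) = j22.1 Ω
Parallel: Z = Z₁Z₂/(Z₁+Z₂), |Z| = 20.2 Ω, ∠Z = 65.7°
|Y| = 1/|Z| = 49.6 mS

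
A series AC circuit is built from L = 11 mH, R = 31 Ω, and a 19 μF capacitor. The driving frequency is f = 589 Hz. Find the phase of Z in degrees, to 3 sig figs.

40.5°

ω = 2πf = 3701 rad/s
X_L = ωL = 40.7 Ω
X_C = 1/(ωC) = 14.2 Ω
Net reactance X = X_L − X_C = 26.5 Ω
Z = 31.0 + j26.5 Ω
|Z| = √(31.0² + 26.5²) = 40.8 Ω
∠Z = arctan(26.5/31.0) = 40.5°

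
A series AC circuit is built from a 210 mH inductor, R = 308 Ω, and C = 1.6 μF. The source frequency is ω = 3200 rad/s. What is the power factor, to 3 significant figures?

X_L = ωL = 672 Ω
X_C = 1/(ωC) = 195 Ω
Net reactance X = X_L − X_C = 477 Ω
Z = 308 + j477 Ω
|Z| = √(308² + 477²) = 568 Ω
∠Z = arctan(477/308) = 57.1°
cos φ = cos(57.1°) = 0.543

0.543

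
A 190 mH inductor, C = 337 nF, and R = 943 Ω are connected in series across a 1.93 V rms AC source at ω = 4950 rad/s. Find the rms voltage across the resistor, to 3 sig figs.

1.81 V

X_L = ωL = 940 Ω
X_C = 1/(ωC) = 599 Ω
Net reactance X = X_L − X_C = 341 Ω
Z = 943 + j341 Ω
|Z| = √(943² + 341²) = 1000 Ω
I = V/|Z| = 1.92 mA
V_R = I·|Z_R| = 0.00192 × 943 = 1.81 V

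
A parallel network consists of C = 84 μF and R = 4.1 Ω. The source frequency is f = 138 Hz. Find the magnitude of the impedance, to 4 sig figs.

ω = 2πf = 867.1 rad/s
X_C = 1/(ωC) = 13.73 Ω
Parallel: admittances add. Y = 1/R + jωC
Y = (0.2439 + j0.07283) S
|Y| = 0.2545 S → |Z| = 1/|Y| = 3.929 Ω, ∠Z = −∠Y = -16.63°

3.929 Ω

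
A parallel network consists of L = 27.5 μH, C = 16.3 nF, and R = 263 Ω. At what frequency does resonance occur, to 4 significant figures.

237.7 kHz

ω₀ = 1/√(LC) = 1/√(2.75e-05 × 1.63e-08) = 1.494e+06 rad/s
f₀ = ω₀/(2π) = 237.7 kHz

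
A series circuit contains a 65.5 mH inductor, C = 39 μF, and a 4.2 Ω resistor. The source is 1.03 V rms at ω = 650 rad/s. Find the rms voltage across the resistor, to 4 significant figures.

0.8261 V

X_L = ωL = 42.58 Ω
X_C = 1/(ωC) = 39.45 Ω
Net reactance X = X_L − X_C = 3.127 Ω
Z = 4.200 + j3.127 Ω
|Z| = √(4.200² + 3.127²) = 5.236 Ω
I = V/|Z| = 196.7 mA
V_R = I·|Z_R| = 0.1967 × 4.200 = 0.8261 V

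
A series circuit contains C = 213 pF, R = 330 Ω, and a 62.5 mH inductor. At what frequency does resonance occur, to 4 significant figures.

43.62 kHz

ω₀ = 1/√(LC) = 1/√(0.0625 × 2.13e-10) = 274100 rad/s
f₀ = ω₀/(2π) = 43.62 kHz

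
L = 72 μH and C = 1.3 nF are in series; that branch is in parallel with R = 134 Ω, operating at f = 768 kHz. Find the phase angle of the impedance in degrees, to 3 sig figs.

35.5°

ω = 2πf = 4.825e+06 rad/s
X_L = ωL = 347 Ω
X_C = 1/(ωC) = 159 Ω
Branch 1: Z₁ = R = 134 Ω
Branch 2 (series LC): Z₂ = j(X_L − X_C) = j188 Ω
Parallel: Z = Z₁Z₂/(Z₁+Z₂), |Z| = 109 Ω, ∠Z = 35.5°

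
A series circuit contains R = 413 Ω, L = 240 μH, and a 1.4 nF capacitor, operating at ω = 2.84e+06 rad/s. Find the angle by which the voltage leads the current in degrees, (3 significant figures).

X_L = ωL = 682 Ω
X_C = 1/(ωC) = 252 Ω
Net reactance X = X_L − X_C = 430 Ω
Z = 413 + j430 Ω
|Z| = √(413² + 430²) = 596 Ω
∠Z = arctan(430/413) = 46.2°

46.2°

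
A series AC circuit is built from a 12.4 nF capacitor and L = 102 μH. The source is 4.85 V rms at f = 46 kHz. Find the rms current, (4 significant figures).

19.44 mA

ω = 2πf = 289000 rad/s
X_L = ωL = 29.48 Ω
X_C = 1/(ωC) = 279.0 Ω
Net reactance X = X_L − X_C = -249.5 Ω
Z = − j249.5 Ω
|Z| = √(0² + 249.5²) = 249.5 Ω
I = V/|Z| = 4.85/249.5 = 19.44 mA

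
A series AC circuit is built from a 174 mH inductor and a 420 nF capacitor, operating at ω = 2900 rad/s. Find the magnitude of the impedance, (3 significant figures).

316 Ω

X_L = ωL = 505 Ω
X_C = 1/(ωC) = 821 Ω
Net reactance X = X_L − X_C = -316 Ω
Z = − j316 Ω
|Z| = √(0² + 316²) = 316 Ω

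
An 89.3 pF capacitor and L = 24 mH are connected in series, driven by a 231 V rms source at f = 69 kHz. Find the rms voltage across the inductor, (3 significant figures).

156 V

ω = 2πf = 433500 rad/s
X_L = ωL = 10400 Ω
X_C = 1/(ωC) = 25800 Ω
Net reactance X = X_L − X_C = -15400 Ω
Z = − j15400 Ω
|Z| = √(0² + 15400²) = 15400 Ω
I = V/|Z| = 15.0 mA
V_L = I·|Z_L| = 0.0150 × 10400 = 156 V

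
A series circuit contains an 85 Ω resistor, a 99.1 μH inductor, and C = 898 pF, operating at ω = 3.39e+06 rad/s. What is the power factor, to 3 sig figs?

X_L = ωL = 336 Ω
X_C = 1/(ωC) = 328 Ω
Net reactance X = X_L − X_C = 7.46 Ω
Z = 85.0 + j7.46 Ω
|Z| = √(85.0² + 7.46²) = 85.3 Ω
∠Z = arctan(7.46/85.0) = 5.01°
cos φ = cos(5.01°) = 0.996

0.996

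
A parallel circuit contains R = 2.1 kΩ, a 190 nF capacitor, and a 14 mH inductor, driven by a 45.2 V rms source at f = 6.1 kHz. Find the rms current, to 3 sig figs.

246 mA

ω = 2πf = 38330 rad/s
X_L = ωL = 537 Ω
X_C = 1/(ωC) = 137 Ω
Parallel: admittances add. Y = 1/R + 1/(jωL) + jωC
Y = (0.000476 + j0.00542) S
|Y| = 0.00544 S → |Z| = 1/|Y| = 184 Ω, ∠Z = −∠Y = -85.0°
I = V/|Z| = 45.2/184 = 246 mA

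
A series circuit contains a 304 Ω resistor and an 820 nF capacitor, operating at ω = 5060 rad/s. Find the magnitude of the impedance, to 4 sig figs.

X_C = 1/(ωC) = 241.0 Ω
Z = 304.0 − j241.0 Ω
|Z| = √(304.0² + 241.0²) = 387.9 Ω

387.9 Ω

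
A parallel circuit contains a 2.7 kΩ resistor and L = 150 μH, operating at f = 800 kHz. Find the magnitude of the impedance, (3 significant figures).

726 Ω

ω = 2πf = 5.027e+06 rad/s
X_L = ωL = 754 Ω
Parallel: admittances add. Y = 1/R + 1/(jωL)
Y = (0.000370 − j0.00133) S
|Y| = 0.00138 S → |Z| = 1/|Y| = 726 Ω, ∠Z = −∠Y = 74.4°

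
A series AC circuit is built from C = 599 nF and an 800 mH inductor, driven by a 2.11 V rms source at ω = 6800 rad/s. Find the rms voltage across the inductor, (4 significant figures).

X_L = ωL = 5440 Ω
X_C = 1/(ωC) = 245.5 Ω
Net reactance X = X_L − X_C = 5194 Ω
Z = j5194 Ω
|Z| = √(0² + 5194²) = 5194 Ω
I = V/|Z| = 406.2 μA
V_L = I·|Z_L| = 0.0004062 × 5440 = 2.210 V

2.210 V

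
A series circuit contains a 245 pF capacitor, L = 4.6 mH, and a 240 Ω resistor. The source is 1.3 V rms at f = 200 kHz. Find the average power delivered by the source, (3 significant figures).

ω = 2πf = 1.257e+06 rad/s
X_L = ωL = 5780 Ω
X_C = 1/(ωC) = 3250 Ω
Net reactance X = X_L − X_C = 2530 Ω
Z = 240 + j2530 Ω
|Z| = √(240² + 2530²) = 2540 Ω
∠Z = arctan(2530/240) = 84.6°
I = V/|Z| = 511 μA
P = VI cos φ = 1.3 × 0.000511 × cos(84.6°) = 62.7 μW

62.7 μW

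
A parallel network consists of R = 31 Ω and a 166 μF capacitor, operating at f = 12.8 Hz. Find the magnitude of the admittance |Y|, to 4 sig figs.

34.91 mS

ω = 2πf = 80.42 rad/s
X_C = 1/(ωC) = 74.90 Ω
Parallel: admittances add. Y = 1/R + jωC
Y = (0.03226 + j0.01335) S
|Y| = 0.03491 S → |Z| = 1/|Y| = 28.64 Ω, ∠Z = −∠Y = -22.48°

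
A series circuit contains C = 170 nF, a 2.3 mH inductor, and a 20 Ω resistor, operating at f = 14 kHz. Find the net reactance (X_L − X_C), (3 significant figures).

135 Ω

ω = 2πf = 87960 rad/s
X_L = ωL = 202 Ω
X_C = 1/(ωC) = 66.9 Ω
X = 202 − 66.9 = 135 Ω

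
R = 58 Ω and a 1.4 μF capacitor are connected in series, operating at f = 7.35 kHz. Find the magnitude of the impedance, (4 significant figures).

ω = 2πf = 46180 rad/s
X_C = 1/(ωC) = 15.47 Ω
Z = 58.00 − j15.47 Ω
|Z| = √(58.00² + 15.47²) = 60.03 Ω

60.03 Ω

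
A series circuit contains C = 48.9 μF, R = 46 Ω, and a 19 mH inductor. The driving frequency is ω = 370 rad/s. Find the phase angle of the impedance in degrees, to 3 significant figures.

-46.4°

X_L = ωL = 7.03 Ω
X_C = 1/(ωC) = 55.3 Ω
Net reactance X = X_L − X_C = -48.2 Ω
Z = 46.0 − j48.2 Ω
|Z| = √(46.0² + 48.2²) = 66.7 Ω
∠Z = arctan(-48.2/46.0) = -46.4°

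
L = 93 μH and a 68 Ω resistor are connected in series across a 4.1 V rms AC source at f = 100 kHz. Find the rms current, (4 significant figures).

45.73 mA

ω = 2πf = 628300 rad/s
X_L = ωL = 58.43 Ω
Z = 68.00 + j58.43 Ω
|Z| = √(68.00² + 58.43²) = 89.66 Ω
I = V/|Z| = 4.1/89.66 = 45.73 mA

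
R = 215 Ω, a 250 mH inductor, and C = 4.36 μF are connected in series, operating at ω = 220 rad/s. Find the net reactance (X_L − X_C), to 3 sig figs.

-988 Ω

X_L = ωL = 55.0 Ω
X_C = 1/(ωC) = 1040 Ω
X = 55.0 − 1040 = -988 Ω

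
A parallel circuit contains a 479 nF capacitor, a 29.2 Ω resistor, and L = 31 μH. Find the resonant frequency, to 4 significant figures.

41.30 kHz

ω₀ = 1/√(LC) = 1/√(3.1e-05 × 4.79e-07) = 259500 rad/s
f₀ = ω₀/(2π) = 41.30 kHz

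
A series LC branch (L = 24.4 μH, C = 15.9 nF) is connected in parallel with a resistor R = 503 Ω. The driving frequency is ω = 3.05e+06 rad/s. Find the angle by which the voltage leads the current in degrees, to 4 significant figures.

83.90°

X_L = ωL = 74.42 Ω
X_C = 1/(ωC) = 20.62 Ω
Branch 1: Z₁ = R = 503.0 Ω
Branch 2 (series LC): Z₂ = j(X_L − X_C) = j53.80 Ω
Parallel: Z = Z₁Z₂/(Z₁+Z₂), |Z| = 53.49 Ω, ∠Z = 83.90°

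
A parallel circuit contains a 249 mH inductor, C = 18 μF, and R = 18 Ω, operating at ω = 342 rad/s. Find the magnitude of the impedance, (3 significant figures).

X_L = ωL = 85.2 Ω
X_C = 1/(ωC) = 162 Ω
Parallel: admittances add. Y = 1/R + 1/(jωL) + jωC
Y = (0.0556 − j0.00559) S
|Y| = 0.0558 S → |Z| = 1/|Y| = 17.9 Ω, ∠Z = −∠Y = 5.74°

17.9 Ω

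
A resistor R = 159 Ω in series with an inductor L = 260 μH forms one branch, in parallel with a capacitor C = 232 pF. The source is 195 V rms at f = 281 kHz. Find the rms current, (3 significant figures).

327 mA

ω = 2πf = 1.766e+06 rad/s
X_L = ωL = 459 Ω
X_C = 1/(ωC) = 2440 Ω
Branch 1 (R+jX_L): Z₁ = 159 + j459 Ω, |Z₁| = 486 Ω
Branch 2 (−jX_C): Z₂ = −j2440 Ω
Parallel: Z = Z₁Z₂/(Z₁+Z₂), |Z| = 596 Ω, ∠Z = 66.3°
I = V/|Z| = 195/596 = 327 mA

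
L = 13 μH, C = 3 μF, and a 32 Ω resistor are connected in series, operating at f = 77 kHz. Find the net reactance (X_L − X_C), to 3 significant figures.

5.60 Ω

ω = 2πf = 483800 rad/s
X_L = ωL = 6.29 Ω
X_C = 1/(ωC) = 0.689 Ω
X = 6.29 − 0.689 = 5.60 Ω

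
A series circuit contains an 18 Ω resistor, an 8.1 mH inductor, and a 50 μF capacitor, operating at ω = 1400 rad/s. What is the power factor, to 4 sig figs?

X_L = ωL = 11.34 Ω
X_C = 1/(ωC) = 14.29 Ω
Net reactance X = X_L − X_C = -2.946 Ω
Z = 18.00 − j2.946 Ω
|Z| = √(18.00² + 2.946²) = 18.24 Ω
∠Z = arctan(-2.946/18.00) = -9.294°
cos φ = cos(-9.294°) = 0.9869

0.9869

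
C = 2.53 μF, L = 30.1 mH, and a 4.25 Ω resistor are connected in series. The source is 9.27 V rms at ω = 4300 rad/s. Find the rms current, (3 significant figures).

246 mA

X_L = ωL = 129 Ω
X_C = 1/(ωC) = 91.9 Ω
Net reactance X = X_L − X_C = 37.5 Ω
Z = 4.25 + j37.5 Ω
|Z| = √(4.25² + 37.5²) = 37.7 Ω
I = V/|Z| = 9.27/37.7 = 246 mA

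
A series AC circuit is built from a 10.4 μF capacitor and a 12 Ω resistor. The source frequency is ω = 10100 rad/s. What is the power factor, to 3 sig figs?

X_C = 1/(ωC) = 9.52 Ω
Z = 12.0 − j9.52 Ω
|Z| = √(12.0² + 9.52²) = 15.3 Ω
∠Z = arctan(-9.52/12.0) = -38.4°
cos φ = cos(-38.4°) = 0.783

0.783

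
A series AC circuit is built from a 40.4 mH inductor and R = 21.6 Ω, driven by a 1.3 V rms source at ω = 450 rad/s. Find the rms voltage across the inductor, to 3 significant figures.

X_L = ωL = 18.2 Ω
Z = 21.6 + j18.2 Ω
|Z| = √(21.6² + 18.2²) = 28.2 Ω
I = V/|Z| = 46.0 mA
V_L = I·|Z_L| = 0.0460 × 18.2 = 0.837 V

0.837 V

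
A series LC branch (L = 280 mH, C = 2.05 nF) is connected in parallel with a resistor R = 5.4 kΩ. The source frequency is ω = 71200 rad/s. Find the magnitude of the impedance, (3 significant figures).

X_L = ωL = 19900 Ω
X_C = 1/(ωC) = 6850 Ω
Branch 1: Z₁ = R = 5400 Ω
Branch 2 (series LC): Z₂ = j(X_L − X_C) = j13100 Ω
Parallel: Z = Z₁Z₂/(Z₁+Z₂), |Z| = 4990 Ω, ∠Z = 22.4°

4990 Ω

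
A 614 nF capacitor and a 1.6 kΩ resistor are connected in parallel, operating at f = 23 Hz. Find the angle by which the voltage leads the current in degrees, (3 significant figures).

ω = 2πf = 144.5 rad/s
X_C = 1/(ωC) = 11300 Ω
Parallel: admittances add. Y = 1/R + jωC
Y = (0.000625 + j8.87e-05) S
|Y| = 0.000631 S → |Z| = 1/|Y| = 1580 Ω, ∠Z = −∠Y = -8.08°

-8.08°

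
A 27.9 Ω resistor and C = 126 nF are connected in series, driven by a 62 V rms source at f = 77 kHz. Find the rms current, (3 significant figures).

ω = 2πf = 483800 rad/s
X_C = 1/(ωC) = 16.4 Ω
Z = 27.9 − j16.4 Ω
|Z| = √(27.9² + 16.4²) = 32.4 Ω
I = V/|Z| = 62/32.4 = 1.92 A

1.92 A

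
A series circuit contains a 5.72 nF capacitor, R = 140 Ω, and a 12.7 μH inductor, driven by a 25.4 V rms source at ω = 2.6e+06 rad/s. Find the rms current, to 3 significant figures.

X_L = ωL = 33.0 Ω
X_C = 1/(ωC) = 67.2 Ω
Net reactance X = X_L − X_C = -34.2 Ω
Z = 140 − j34.2 Ω
|Z| = √(140² + 34.2²) = 144 Ω
I = V/|Z| = 25.4/144 = 176 mA

176 mA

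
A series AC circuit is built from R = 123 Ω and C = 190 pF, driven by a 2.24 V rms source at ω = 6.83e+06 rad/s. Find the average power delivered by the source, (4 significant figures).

1.013 mW

X_C = 1/(ωC) = 770.6 Ω
Z = 123.0 − j770.6 Ω
|Z| = √(123.0² + 770.6²) = 780.3 Ω
∠Z = arctan(-770.6/123.0) = -80.93°
I = V/|Z| = 2.871 mA
P = VI cos φ = 2.24 × 0.002871 × cos(-80.93°) = 1.013 mW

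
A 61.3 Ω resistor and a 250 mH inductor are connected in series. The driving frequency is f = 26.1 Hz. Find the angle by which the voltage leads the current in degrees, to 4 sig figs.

ω = 2πf = 164.0 rad/s
X_L = ωL = 41.00 Ω
Z = 61.30 + j41.00 Ω
|Z| = √(61.30² + 41.00²) = 73.75 Ω
∠Z = arctan(41.00/61.30) = 33.77°

33.77°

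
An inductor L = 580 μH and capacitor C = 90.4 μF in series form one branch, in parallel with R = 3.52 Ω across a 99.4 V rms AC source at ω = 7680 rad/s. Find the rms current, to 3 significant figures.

X_L = ωL = 4.45 Ω
X_C = 1/(ωC) = 1.44 Ω
Branch 1: Z₁ = R = 3.52 Ω
Branch 2 (series LC): Z₂ = j(X_L − X_C) = j3.01 Ω
Parallel: Z = Z₁Z₂/(Z₁+Z₂), |Z| = 2.29 Ω, ∠Z = 49.4°
I = V/|Z| = 99.4/2.29 = 43.4 A

43.4 A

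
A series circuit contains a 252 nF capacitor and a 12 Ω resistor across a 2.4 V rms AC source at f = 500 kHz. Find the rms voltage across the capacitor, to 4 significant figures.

0.2512 V

ω = 2πf = 3.142e+06 rad/s
X_C = 1/(ωC) = 1.263 Ω
Z = 12.00 − j1.263 Ω
|Z| = √(12.00² + 1.263²) = 12.07 Ω
I = V/|Z| = 198.9 mA
V_C = I·|Z_C| = 0.1989 × 1.263 = 0.2512 V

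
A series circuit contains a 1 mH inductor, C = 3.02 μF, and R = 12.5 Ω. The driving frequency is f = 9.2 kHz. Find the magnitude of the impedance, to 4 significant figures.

ω = 2πf = 57810 rad/s
X_L = ωL = 57.81 Ω
X_C = 1/(ωC) = 5.728 Ω
Net reactance X = X_L − X_C = 52.08 Ω
Z = 12.50 + j52.08 Ω
|Z| = √(12.50² + 52.08²) = 53.56 Ω

53.56 Ω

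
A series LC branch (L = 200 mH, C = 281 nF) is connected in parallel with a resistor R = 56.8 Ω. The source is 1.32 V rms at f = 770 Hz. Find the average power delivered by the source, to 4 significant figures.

30.68 mW

ω = 2πf = 4838 rad/s
X_L = ωL = 967.6 Ω
X_C = 1/(ωC) = 735.6 Ω
Branch 1: Z₁ = R = 56.80 Ω
Branch 2 (series LC): Z₂ = j(X_L − X_C) = j232.0 Ω
Parallel: Z = Z₁Z₂/(Z₁+Z₂), |Z| = 55.17 Ω, ∠Z = 13.75°
I = V/|Z| = 23.93 mA
P = VI cos φ = 1.32 × 0.02393 × cos(13.75°) = 30.68 mW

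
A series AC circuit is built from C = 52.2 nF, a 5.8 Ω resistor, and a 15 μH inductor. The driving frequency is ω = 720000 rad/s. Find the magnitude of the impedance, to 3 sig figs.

X_L = ωL = 10.8 Ω
X_C = 1/(ωC) = 26.6 Ω
Net reactance X = X_L − X_C = -15.8 Ω
Z = 5.80 − j15.8 Ω
|Z| = √(5.80² + 15.8²) = 16.8 Ω

16.8 Ω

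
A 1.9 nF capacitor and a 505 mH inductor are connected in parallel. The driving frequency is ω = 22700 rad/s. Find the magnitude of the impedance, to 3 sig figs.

22700 Ω

X_L = ωL = 11500 Ω
X_C = 1/(ωC) = 23200 Ω
Parallel: admittances add. Y = 1/(jωL) + jωC
Y = (0 − j4.41e-05) S
|Y| = 4.41e-05 S → |Z| = 1/|Y| = 22700 Ω, ∠Z = −∠Y = 90.0°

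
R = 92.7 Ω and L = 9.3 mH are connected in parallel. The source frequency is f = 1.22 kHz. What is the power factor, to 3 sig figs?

0.610

ω = 2πf = 7665 rad/s
X_L = ωL = 71.3 Ω
Parallel: admittances add. Y = 1/R + 1/(jωL)
Y = (0.0108 − j0.0140) S
|Y| = 0.0177 S → |Z| = 1/|Y| = 56.5 Ω, ∠Z = −∠Y = 52.4°
cos φ = cos(52.4°) = 0.610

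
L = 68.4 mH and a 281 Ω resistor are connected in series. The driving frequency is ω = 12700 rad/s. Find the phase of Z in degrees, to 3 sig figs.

72.1°

X_L = ωL = 869 Ω
Z = 281 + j869 Ω
|Z| = √(281² + 869²) = 913 Ω
∠Z = arctan(869/281) = 72.1°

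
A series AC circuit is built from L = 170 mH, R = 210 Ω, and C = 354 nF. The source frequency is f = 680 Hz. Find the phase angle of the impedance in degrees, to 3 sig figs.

ω = 2πf = 4273 rad/s
X_L = ωL = 726 Ω
X_C = 1/(ωC) = 661 Ω
Net reactance X = X_L − X_C = 65.2 Ω
Z = 210 + j65.2 Ω
|Z| = √(210² + 65.2²) = 220 Ω
∠Z = arctan(65.2/210) = 17.2°

17.2°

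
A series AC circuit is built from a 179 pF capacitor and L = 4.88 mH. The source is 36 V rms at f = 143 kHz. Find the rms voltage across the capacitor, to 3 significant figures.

122 V

ω = 2πf = 898500 rad/s
X_L = ωL = 4380 Ω
X_C = 1/(ωC) = 6220 Ω
Net reactance X = X_L − X_C = -1830 Ω
Z = − j1830 Ω
|Z| = √(0² + 1830²) = 1830 Ω
I = V/|Z| = 19.6 mA
V_C = I·|Z_C| = 0.0196 × 6220 = 122 V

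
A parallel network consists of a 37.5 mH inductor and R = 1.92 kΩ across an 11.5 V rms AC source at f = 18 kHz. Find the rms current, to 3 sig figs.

6.57 mA

ω = 2πf = 113100 rad/s
X_L = ωL = 4240 Ω
Parallel: admittances add. Y = 1/R + 1/(jωL)
Y = (0.000521 − j0.000236) S
|Y| = 0.000572 S → |Z| = 1/|Y| = 1750 Ω, ∠Z = −∠Y = 24.4°
I = V/|Z| = 11.5/1750 = 6.57 mA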